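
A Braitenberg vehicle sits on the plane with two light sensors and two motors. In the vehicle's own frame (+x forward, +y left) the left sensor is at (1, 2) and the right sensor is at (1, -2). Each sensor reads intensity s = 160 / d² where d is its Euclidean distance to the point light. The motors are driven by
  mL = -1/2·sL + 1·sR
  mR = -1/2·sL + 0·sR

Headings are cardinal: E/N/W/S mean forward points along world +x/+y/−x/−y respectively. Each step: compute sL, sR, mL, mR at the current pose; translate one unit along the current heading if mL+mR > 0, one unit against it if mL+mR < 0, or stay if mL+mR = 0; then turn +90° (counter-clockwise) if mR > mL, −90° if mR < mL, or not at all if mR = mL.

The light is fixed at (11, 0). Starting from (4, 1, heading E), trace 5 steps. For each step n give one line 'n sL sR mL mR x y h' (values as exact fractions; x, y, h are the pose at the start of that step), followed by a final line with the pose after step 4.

0 32/9 160/37 848/333 -16/9 4 1 E
1 10 5/2 -5/2 -5 5 1 S
2 160/49 32/13 528/637 -80/49 5 2 W
3 80/29 80/9 1960/261 -40/29 6 2 N
4 160/41 160/17 5200/697 -80/41 6 3 E
final 7 3 S

n=0: pose=(4,1,E); sL=32/9, sR=160/37; mL=848/333, mR=-16/9; mL+mR=256/333 → advance +1; mR−mL=-160/37 → turn -1·90°
n=1: pose=(5,1,S); sL=10, sR=5/2; mL=-5/2, mR=-5; mL+mR=-15/2 → advance -1; mR−mL=-5/2 → turn -1·90°
n=2: pose=(5,2,W); sL=160/49, sR=32/13; mL=528/637, mR=-80/49; mL+mR=-512/637 → advance -1; mR−mL=-32/13 → turn -1·90°
n=3: pose=(6,2,N); sL=80/29, sR=80/9; mL=1960/261, mR=-40/29; mL+mR=1600/261 → advance +1; mR−mL=-80/9 → turn -1·90°
n=4: pose=(6,3,E); sL=160/41, sR=160/17; mL=5200/697, mR=-80/41; mL+mR=3840/697 → advance +1; mR−mL=-160/17 → turn -1·90°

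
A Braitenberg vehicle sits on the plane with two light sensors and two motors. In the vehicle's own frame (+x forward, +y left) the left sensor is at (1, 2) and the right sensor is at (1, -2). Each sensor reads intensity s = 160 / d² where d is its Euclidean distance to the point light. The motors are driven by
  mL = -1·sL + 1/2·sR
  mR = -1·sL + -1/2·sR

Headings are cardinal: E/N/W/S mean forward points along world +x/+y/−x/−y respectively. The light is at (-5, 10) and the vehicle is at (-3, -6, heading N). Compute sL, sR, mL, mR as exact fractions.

32/45 160/241 -4112/10845 -11312/10845

left sensor world pos  = (-5, -5); dL² = 225
right sensor world pos = (-1, -5); dR² = 241
sL = 160/225 = 32/45
sR = 160/241 = 160/241
mL = -1·sL + 1/2·sR = -4112/10845
mR = -1·sL + -1/2·sR = -11312/10845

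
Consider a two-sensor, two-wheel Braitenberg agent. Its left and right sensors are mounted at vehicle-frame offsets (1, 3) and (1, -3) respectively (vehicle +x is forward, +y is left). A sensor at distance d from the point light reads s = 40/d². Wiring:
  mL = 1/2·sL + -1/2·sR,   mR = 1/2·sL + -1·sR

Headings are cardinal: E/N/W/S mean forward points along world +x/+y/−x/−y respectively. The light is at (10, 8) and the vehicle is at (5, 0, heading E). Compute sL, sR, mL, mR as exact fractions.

left sensor world pos  = (6, 3); dL² = 41
right sensor world pos = (6, -3); dR² = 137
sL = 40/41 = 40/41
sR = 40/137 = 40/137
mL = 1/2·sL + -1/2·sR = 1920/5617
mR = 1/2·sL + -1·sR = 1100/5617

40/41 40/137 1920/5617 1100/5617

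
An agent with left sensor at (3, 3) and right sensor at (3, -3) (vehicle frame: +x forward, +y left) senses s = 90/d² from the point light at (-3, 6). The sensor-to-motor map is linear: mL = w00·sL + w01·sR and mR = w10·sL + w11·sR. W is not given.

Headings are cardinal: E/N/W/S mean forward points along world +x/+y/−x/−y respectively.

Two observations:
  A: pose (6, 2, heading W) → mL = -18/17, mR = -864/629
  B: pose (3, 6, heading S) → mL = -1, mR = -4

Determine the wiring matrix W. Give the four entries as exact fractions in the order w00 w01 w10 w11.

-1 0 1 -1

obs A: pose=(6,2,W) → sL=18/17, sR=90/37, mL=-18/17, mR=-864/629
obs B: pose=(3,6,S) → sL=1, sR=5, mL=-1, mR=-4
sensor matrix S = [[18/17, 90/37], [1, 5]]; det S = 1800/629
solve [mL_A; mL_B] = S·[w00; w01] and [mR_A; mR_B] = S·[w10; w11]:
  w00 = -1, w01 = 0, w10 = 1, w11 = -1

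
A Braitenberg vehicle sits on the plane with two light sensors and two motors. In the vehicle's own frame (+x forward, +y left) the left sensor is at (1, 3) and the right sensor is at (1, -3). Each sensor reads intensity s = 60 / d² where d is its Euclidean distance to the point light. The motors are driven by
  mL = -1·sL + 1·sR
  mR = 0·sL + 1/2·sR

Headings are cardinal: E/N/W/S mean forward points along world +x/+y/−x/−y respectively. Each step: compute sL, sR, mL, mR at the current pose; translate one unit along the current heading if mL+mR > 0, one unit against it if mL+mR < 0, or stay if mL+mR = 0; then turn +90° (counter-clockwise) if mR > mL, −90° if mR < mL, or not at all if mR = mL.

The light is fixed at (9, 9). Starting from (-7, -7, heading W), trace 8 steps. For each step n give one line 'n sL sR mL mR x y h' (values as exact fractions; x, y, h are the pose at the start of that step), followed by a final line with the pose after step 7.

n=0: pose=(-7,-7,W); sL=6/65, sR=30/229; mL=576/14885, mR=15/229; mL+mR=1551/14885 → advance +1; mR−mL=399/14885 → turn +1·90°
n=1: pose=(-8,-7,S); sL=12/97, sR=60/689; mL=-2448/66833, mR=30/689; mL+mR=462/66833 → advance +1; mR−mL=5358/66833 → turn +1·90°
n=2: pose=(-8,-8,E); sL=15/113, sR=15/164; mL=-765/18532, mR=15/328; mL+mR=165/37064 → advance +1; mR−mL=3225/37064 → turn +1·90°
n=3: pose=(-7,-8,N); sL=60/617, sR=12/85; mL=2304/52445, mR=6/85; mL+mR=6006/52445 → advance +1; mR−mL=1398/52445 → turn +1·90°
n=4: pose=(-7,-7,W); sL=6/65, sR=30/229; mL=576/14885, mR=15/229; mL+mR=1551/14885 → advance +1; mR−mL=399/14885 → turn +1·90°
n=5: pose=(-8,-7,S); sL=12/97, sR=60/689; mL=-2448/66833, mR=30/689; mL+mR=462/66833 → advance +1; mR−mL=5358/66833 → turn +1·90°
n=6: pose=(-8,-8,E); sL=15/113, sR=15/164; mL=-765/18532, mR=15/328; mL+mR=165/37064 → advance +1; mR−mL=3225/37064 → turn +1·90°
n=7: pose=(-7,-8,N); sL=60/617, sR=12/85; mL=2304/52445, mR=6/85; mL+mR=6006/52445 → advance +1; mR−mL=1398/52445 → turn +1·90°

0 6/65 30/229 576/14885 15/229 -7 -7 W
1 12/97 60/689 -2448/66833 30/689 -8 -7 S
2 15/113 15/164 -765/18532 15/328 -8 -8 E
3 60/617 12/85 2304/52445 6/85 -7 -8 N
4 6/65 30/229 576/14885 15/229 -7 -7 W
5 12/97 60/689 -2448/66833 30/689 -8 -7 S
6 15/113 15/164 -765/18532 15/328 -8 -8 E
7 60/617 12/85 2304/52445 6/85 -7 -8 N
final -7 -7 W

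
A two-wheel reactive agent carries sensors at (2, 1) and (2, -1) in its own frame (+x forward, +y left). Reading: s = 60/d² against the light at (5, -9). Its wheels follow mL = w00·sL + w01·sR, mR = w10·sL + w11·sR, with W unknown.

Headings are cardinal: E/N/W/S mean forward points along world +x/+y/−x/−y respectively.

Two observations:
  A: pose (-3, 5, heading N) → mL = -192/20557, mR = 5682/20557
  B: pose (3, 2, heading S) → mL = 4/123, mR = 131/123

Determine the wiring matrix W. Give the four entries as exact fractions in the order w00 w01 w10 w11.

obs A: pose=(-3,5,N) → sL=60/337, sR=12/61, mL=-192/20557, mR=5682/20557
obs B: pose=(3,2,S) → sL=30/41, sR=2/3, mL=4/123, mR=131/123
sensor matrix S = [[60/337, 12/61], [30/41, 2/3]]; det S = -21280/842837
solve [mL_A; mL_B] = S·[w00; w01] and [mR_A; mR_B] = S·[w10; w11]:
  w00 = 1/2, w01 = -1/2, w10 = 1, w11 = 1/2

1/2 -1/2 1 1/2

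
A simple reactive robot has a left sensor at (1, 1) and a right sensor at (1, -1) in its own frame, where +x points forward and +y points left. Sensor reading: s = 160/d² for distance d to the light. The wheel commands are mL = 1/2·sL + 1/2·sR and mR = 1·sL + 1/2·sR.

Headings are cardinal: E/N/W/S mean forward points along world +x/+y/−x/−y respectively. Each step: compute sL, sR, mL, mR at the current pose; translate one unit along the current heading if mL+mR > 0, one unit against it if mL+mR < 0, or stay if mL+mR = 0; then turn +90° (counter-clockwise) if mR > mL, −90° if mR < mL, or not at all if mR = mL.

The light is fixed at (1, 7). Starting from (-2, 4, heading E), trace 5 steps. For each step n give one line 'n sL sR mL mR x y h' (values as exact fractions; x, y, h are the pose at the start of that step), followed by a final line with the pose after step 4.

0 20 8 14 24 -2 4 E
1 160/13 32 288/13 368/13 -1 4 N
2 80/9 16 112/9 152/9 -1 5 W
3 160/13 32/5 608/65 1008/65 -2 5 S
4 20 8 14 24 -2 4 E
final -1 4 N

n=0: pose=(-2,4,E); sL=20, sR=8; mL=14, mR=24; mL+mR=38 → advance +1; mR−mL=10 → turn +1·90°
n=1: pose=(-1,4,N); sL=160/13, sR=32; mL=288/13, mR=368/13; mL+mR=656/13 → advance +1; mR−mL=80/13 → turn +1·90°
n=2: pose=(-1,5,W); sL=80/9, sR=16; mL=112/9, mR=152/9; mL+mR=88/3 → advance +1; mR−mL=40/9 → turn +1·90°
n=3: pose=(-2,5,S); sL=160/13, sR=32/5; mL=608/65, mR=1008/65; mL+mR=1616/65 → advance +1; mR−mL=80/13 → turn +1·90°
n=4: pose=(-2,4,E); sL=20, sR=8; mL=14, mR=24; mL+mR=38 → advance +1; mR−mL=10 → turn +1·90°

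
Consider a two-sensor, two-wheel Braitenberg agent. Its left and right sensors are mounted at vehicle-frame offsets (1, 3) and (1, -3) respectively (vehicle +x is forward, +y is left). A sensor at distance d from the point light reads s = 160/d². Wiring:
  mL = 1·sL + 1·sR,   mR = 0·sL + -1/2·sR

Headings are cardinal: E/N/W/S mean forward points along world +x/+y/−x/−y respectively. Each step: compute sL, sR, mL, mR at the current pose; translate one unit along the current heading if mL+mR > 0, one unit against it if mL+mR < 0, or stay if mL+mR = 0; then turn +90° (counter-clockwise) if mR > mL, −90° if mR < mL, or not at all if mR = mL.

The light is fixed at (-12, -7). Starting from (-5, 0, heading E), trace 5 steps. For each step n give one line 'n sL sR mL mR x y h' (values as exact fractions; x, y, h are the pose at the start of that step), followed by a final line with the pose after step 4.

0 40/41 2 122/41 -1 -5 0 E
1 160/157 160/61 34880/9577 -80/61 -4 0 S
2 80/29 16/13 1504/377 -8/13 -4 -1 W
3 32/13 160/149 6848/1937 -80/149 -5 -1 N
4 40/41 2 122/41 -1 -5 0 E
final -4 0 S

n=0: pose=(-5,0,E); sL=40/41, sR=2; mL=122/41, mR=-1; mL+mR=81/41 → advance +1; mR−mL=-163/41 → turn -1·90°
n=1: pose=(-4,0,S); sL=160/157, sR=160/61; mL=34880/9577, mR=-80/61; mL+mR=22320/9577 → advance +1; mR−mL=-47440/9577 → turn -1·90°
n=2: pose=(-4,-1,W); sL=80/29, sR=16/13; mL=1504/377, mR=-8/13; mL+mR=1272/377 → advance +1; mR−mL=-1736/377 → turn -1·90°
n=3: pose=(-5,-1,N); sL=32/13, sR=160/149; mL=6848/1937, mR=-80/149; mL+mR=5808/1937 → advance +1; mR−mL=-7888/1937 → turn -1·90°
n=4: pose=(-5,0,E); sL=40/41, sR=2; mL=122/41, mR=-1; mL+mR=81/41 → advance +1; mR−mL=-163/41 → turn -1·90°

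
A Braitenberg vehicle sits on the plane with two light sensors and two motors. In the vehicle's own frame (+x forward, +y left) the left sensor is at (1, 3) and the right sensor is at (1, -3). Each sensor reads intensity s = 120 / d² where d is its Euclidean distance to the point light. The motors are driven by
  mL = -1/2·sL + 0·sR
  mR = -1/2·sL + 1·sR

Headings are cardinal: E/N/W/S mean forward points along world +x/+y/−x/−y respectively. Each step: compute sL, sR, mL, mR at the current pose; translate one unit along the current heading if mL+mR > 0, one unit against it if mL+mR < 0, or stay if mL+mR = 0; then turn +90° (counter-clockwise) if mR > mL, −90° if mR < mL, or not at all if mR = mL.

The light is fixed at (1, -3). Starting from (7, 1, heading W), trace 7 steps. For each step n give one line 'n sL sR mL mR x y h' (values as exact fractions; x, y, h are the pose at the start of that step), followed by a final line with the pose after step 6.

n=0: pose=(7,1,W); sL=60/13, sR=60/37; mL=-30/13, mR=-330/481; mL+mR=-1440/481 → advance -1; mR−mL=60/37 → turn +1·90°
n=1: pose=(8,1,S); sL=120/109, sR=24/5; mL=-60/109, mR=2316/545; mL+mR=2016/545 → advance +1; mR−mL=24/5 → turn +1·90°
n=2: pose=(8,0,E); sL=6/5, sR=15/8; mL=-3/5, mR=51/40; mL+mR=27/40 → advance +1; mR−mL=15/8 → turn +1·90°
n=3: pose=(9,0,N); sL=120/41, sR=120/137; mL=-60/41, mR=-3300/5617; mL+mR=-11520/5617 → advance -1; mR−mL=120/137 → turn +1·90°
n=4: pose=(9,-1,W); sL=12/5, sR=60/37; mL=-6/5, mR=78/185; mL+mR=-144/185 → advance -1; mR−mL=60/37 → turn +1·90°
n=5: pose=(10,-1,S); sL=24/29, sR=120/37; mL=-12/29, mR=3036/1073; mL+mR=2592/1073 → advance +1; mR−mL=120/37 → turn +1·90°
n=6: pose=(10,-2,E); sL=30/29, sR=15/13; mL=-15/29, mR=240/377; mL+mR=45/377 → advance +1; mR−mL=15/13 → turn +1·90°

0 60/13 60/37 -30/13 -330/481 7 1 W
1 120/109 24/5 -60/109 2316/545 8 1 S
2 6/5 15/8 -3/5 51/40 8 0 E
3 120/41 120/137 -60/41 -3300/5617 9 0 N
4 12/5 60/37 -6/5 78/185 9 -1 W
5 24/29 120/37 -12/29 3036/1073 10 -1 S
6 30/29 15/13 -15/29 240/377 10 -2 E
final 11 -2 N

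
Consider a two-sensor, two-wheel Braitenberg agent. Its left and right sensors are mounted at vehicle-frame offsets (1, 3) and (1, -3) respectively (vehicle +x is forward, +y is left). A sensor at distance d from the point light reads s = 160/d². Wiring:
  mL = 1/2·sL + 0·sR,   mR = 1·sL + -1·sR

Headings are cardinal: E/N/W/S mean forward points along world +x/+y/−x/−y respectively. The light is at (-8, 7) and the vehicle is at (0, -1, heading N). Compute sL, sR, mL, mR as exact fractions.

left sensor world pos  = (-3, 0); dL² = 74
right sensor world pos = (3, 0); dR² = 170
sL = 160/74 = 80/37
sR = 160/170 = 16/17
mL = 1/2·sL + 0·sR = 40/37
mR = 1·sL + -1·sR = 768/629

80/37 16/17 40/37 768/629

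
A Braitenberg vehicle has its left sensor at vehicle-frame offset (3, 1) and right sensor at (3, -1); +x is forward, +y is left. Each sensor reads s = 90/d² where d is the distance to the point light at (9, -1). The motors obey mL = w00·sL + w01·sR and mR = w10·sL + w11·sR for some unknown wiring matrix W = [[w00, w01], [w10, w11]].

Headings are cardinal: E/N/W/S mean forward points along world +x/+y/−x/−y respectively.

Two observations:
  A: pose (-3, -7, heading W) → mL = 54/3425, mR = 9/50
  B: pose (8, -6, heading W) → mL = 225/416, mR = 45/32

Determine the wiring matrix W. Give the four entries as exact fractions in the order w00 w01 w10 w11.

-1/2 1/2 0 1/2

obs A: pose=(-3,-7,W) → sL=45/137, sR=9/25, mL=54/3425, mR=9/50
obs B: pose=(8,-6,W) → sL=45/26, sR=45/16, mL=225/416, mR=45/32
sensor matrix S = [[45/137, 9/25], [45/26, 45/16]]; det S = 42849/142480
solve [mL_A; mL_B] = S·[w00; w01] and [mR_A; mR_B] = S·[w10; w11]:
  w00 = -1/2, w01 = 1/2, w10 = 0, w11 = 1/2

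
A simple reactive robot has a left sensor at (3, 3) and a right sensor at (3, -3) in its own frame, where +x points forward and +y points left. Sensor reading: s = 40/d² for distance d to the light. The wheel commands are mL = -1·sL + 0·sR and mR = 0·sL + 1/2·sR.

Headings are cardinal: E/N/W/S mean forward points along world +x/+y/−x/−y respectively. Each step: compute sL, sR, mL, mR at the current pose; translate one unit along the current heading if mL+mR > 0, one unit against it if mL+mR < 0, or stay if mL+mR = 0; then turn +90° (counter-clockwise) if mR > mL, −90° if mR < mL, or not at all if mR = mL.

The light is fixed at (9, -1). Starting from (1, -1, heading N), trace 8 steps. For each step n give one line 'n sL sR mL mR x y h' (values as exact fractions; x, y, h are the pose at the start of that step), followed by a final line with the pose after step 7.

0 4/13 20/17 -4/13 10/17 1 -1 N
1 8/25 40/137 -8/25 20/137 1 0 W
2 2 5/13 -2 5/26 2 0 S
3 40/41 40/17 -40/41 20/17 2 1 E
4 20/53 20/17 -20/53 10/17 3 1 N
5 40/81 40/117 -40/81 20/117 3 2 W
6 10 5/8 -10 5/16 4 2 S
7 40/53 8 -40/53 4 4 3 E
final 5 3 N

n=0: pose=(1,-1,N); sL=4/13, sR=20/17; mL=-4/13, mR=10/17; mL+mR=62/221 → advance +1; mR−mL=198/221 → turn +1·90°
n=1: pose=(1,0,W); sL=8/25, sR=40/137; mL=-8/25, mR=20/137; mL+mR=-596/3425 → advance -1; mR−mL=1596/3425 → turn +1·90°
n=2: pose=(2,0,S); sL=2, sR=5/13; mL=-2, mR=5/26; mL+mR=-47/26 → advance -1; mR−mL=57/26 → turn +1·90°
n=3: pose=(2,1,E); sL=40/41, sR=40/17; mL=-40/41, mR=20/17; mL+mR=140/697 → advance +1; mR−mL=1500/697 → turn +1·90°
n=4: pose=(3,1,N); sL=20/53, sR=20/17; mL=-20/53, mR=10/17; mL+mR=190/901 → advance +1; mR−mL=870/901 → turn +1·90°
n=5: pose=(3,2,W); sL=40/81, sR=40/117; mL=-40/81, mR=20/117; mL+mR=-340/1053 → advance -1; mR−mL=700/1053 → turn +1·90°
n=6: pose=(4,2,S); sL=10, sR=5/8; mL=-10, mR=5/16; mL+mR=-155/16 → advance -1; mR−mL=165/16 → turn +1·90°
n=7: pose=(4,3,E); sL=40/53, sR=8; mL=-40/53, mR=4; mL+mR=172/53 → advance +1; mR−mL=252/53 → turn +1·90°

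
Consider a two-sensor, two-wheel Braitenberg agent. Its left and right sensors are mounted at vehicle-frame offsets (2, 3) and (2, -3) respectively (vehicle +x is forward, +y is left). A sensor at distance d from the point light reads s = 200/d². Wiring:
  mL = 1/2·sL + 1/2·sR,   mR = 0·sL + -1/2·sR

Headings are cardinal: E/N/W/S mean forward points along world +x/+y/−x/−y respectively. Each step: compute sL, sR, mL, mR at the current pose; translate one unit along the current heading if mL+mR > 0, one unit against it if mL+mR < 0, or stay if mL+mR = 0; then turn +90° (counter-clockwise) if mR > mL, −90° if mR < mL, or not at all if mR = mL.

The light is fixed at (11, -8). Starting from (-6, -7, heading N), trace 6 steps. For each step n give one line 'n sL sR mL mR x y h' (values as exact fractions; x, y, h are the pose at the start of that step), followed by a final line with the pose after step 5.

n=0: pose=(-6,-7,N); sL=200/409, sR=40/41; mL=12280/16769, mR=-20/41; mL+mR=100/409 → advance +1; mR−mL=-20460/16769 → turn -1·90°
n=1: pose=(-6,-6,E); sL=4/5, sR=100/113; mL=476/565, mR=-50/113; mL+mR=2/5 → advance +1; mR−mL=-726/565 → turn -1·90°
n=2: pose=(-5,-6,S); sL=200/169, sR=200/361; mL=53000/61009, mR=-100/361; mL+mR=100/169 → advance +1; mR−mL=-69900/61009 → turn -1·90°
n=3: pose=(-5,-7,W); sL=25/41, sR=10/17; mL=835/1394, mR=-5/17; mL+mR=25/82 → advance +1; mR−mL=-1245/1394 → turn -1·90°
n=4: pose=(-6,-7,N); sL=200/409, sR=40/41; mL=12280/16769, mR=-20/41; mL+mR=100/409 → advance +1; mR−mL=-20460/16769 → turn -1·90°
n=5: pose=(-6,-6,E); sL=4/5, sR=100/113; mL=476/565, mR=-50/113; mL+mR=2/5 → advance +1; mR−mL=-726/565 → turn -1·90°

0 200/409 40/41 12280/16769 -20/41 -6 -7 N
1 4/5 100/113 476/565 -50/113 -6 -6 E
2 200/169 200/361 53000/61009 -100/361 -5 -6 S
3 25/41 10/17 835/1394 -5/17 -5 -7 W
4 200/409 40/41 12280/16769 -20/41 -6 -7 N
5 4/5 100/113 476/565 -50/113 -6 -6 E
final -5 -6 S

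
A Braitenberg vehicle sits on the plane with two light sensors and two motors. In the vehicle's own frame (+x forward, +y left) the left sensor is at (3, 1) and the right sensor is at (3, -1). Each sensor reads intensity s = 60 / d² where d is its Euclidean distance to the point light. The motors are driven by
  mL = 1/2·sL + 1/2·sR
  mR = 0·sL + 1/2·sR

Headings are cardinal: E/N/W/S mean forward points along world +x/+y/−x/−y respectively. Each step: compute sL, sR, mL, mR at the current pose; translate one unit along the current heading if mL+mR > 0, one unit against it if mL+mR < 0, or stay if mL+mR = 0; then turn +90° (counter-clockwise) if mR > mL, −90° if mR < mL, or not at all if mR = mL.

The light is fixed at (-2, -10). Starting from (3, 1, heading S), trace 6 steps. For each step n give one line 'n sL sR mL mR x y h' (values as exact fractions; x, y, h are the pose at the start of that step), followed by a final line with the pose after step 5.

0 3/5 3/4 27/40 3/8 3 1 S
1 12/17 12/25 252/425 6/25 3 0 W
2 30/89 30/97 2790/8633 15/97 2 0 N
3 60/193 60/149 10260/28757 30/149 2 1 E
4 3/5 3/4 27/40 3/8 3 1 S
5 12/17 12/25 252/425 6/25 3 0 W
final 2 0 N

n=0: pose=(3,1,S); sL=3/5, sR=3/4; mL=27/40, mR=3/8; mL+mR=21/20 → advance +1; mR−mL=-3/10 → turn -1·90°
n=1: pose=(3,0,W); sL=12/17, sR=12/25; mL=252/425, mR=6/25; mL+mR=354/425 → advance +1; mR−mL=-6/17 → turn -1·90°
n=2: pose=(2,0,N); sL=30/89, sR=30/97; mL=2790/8633, mR=15/97; mL+mR=4125/8633 → advance +1; mR−mL=-15/89 → turn -1·90°
n=3: pose=(2,1,E); sL=60/193, sR=60/149; mL=10260/28757, mR=30/149; mL+mR=16050/28757 → advance +1; mR−mL=-30/193 → turn -1·90°
n=4: pose=(3,1,S); sL=3/5, sR=3/4; mL=27/40, mR=3/8; mL+mR=21/20 → advance +1; mR−mL=-3/10 → turn -1·90°
n=5: pose=(3,0,W); sL=12/17, sR=12/25; mL=252/425, mR=6/25; mL+mR=354/425 → advance +1; mR−mL=-6/17 → turn -1·90°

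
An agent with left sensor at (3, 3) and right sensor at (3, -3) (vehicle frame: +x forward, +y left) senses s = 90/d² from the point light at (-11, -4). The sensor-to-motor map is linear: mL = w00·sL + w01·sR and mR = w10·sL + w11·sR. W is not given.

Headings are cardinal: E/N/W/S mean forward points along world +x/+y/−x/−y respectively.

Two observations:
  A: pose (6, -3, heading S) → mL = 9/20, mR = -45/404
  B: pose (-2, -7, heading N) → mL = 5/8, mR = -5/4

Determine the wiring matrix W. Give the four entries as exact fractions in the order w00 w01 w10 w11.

obs A: pose=(6,-3,S) → sL=45/202, sR=9/20, mL=9/20, mR=-45/404
obs B: pose=(-2,-7,N) → sL=5/2, sR=5/8, mL=5/8, mR=-5/4
sensor matrix S = [[45/202, 9/20], [5/2, 5/8]]; det S = -1593/1616
solve [mL_A; mL_B] = S·[w00; w01] and [mR_A; mR_B] = S·[w10; w11]:
  w00 = 0, w01 = 1, w10 = -1/2, w11 = 0

0 1 -1/2 0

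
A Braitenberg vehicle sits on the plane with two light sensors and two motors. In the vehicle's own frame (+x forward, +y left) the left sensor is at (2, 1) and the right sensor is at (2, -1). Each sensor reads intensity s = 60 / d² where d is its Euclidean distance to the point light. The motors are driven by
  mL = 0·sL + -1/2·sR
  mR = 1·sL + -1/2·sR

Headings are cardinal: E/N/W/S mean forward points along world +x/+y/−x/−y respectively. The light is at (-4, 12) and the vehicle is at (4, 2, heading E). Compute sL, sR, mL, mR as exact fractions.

left sensor world pos  = (6, 3); dL² = 181
right sensor world pos = (6, 1); dR² = 221
sL = 60/181 = 60/181
sR = 60/221 = 60/221
mL = 0·sL + -1/2·sR = -30/221
mR = 1·sL + -1/2·sR = 7830/40001

60/181 60/221 -30/221 7830/40001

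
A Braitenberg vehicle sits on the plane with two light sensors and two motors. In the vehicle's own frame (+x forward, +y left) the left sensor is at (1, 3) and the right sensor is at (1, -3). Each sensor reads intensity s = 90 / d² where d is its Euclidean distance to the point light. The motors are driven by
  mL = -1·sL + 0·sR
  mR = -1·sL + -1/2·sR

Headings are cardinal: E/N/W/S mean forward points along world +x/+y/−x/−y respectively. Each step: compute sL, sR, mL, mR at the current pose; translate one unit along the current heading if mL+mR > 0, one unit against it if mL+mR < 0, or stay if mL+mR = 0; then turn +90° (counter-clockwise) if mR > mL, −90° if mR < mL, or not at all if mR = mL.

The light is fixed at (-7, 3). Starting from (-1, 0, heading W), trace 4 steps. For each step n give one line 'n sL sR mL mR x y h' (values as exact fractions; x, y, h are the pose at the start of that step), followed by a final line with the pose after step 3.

0 90/61 18/5 -90/61 -999/305 -1 0 W
1 9/2 45/52 -9/2 -513/104 0 0 N
2 18/13 90/113 -18/13 -2619/1469 0 -1 E
3 45/53 45/17 -45/53 -3915/1802 -1 -1 S
final -1 0 W

n=0: pose=(-1,0,W); sL=90/61, sR=18/5; mL=-90/61, mR=-999/305; mL+mR=-1449/305 → advance -1; mR−mL=-9/5 → turn -1·90°
n=1: pose=(0,0,N); sL=9/2, sR=45/52; mL=-9/2, mR=-513/104; mL+mR=-981/104 → advance -1; mR−mL=-45/104 → turn -1·90°
n=2: pose=(0,-1,E); sL=18/13, sR=90/113; mL=-18/13, mR=-2619/1469; mL+mR=-4653/1469 → advance -1; mR−mL=-45/113 → turn -1·90°
n=3: pose=(-1,-1,S); sL=45/53, sR=45/17; mL=-45/53, mR=-3915/1802; mL+mR=-5445/1802 → advance -1; mR−mL=-45/34 → turn -1·90°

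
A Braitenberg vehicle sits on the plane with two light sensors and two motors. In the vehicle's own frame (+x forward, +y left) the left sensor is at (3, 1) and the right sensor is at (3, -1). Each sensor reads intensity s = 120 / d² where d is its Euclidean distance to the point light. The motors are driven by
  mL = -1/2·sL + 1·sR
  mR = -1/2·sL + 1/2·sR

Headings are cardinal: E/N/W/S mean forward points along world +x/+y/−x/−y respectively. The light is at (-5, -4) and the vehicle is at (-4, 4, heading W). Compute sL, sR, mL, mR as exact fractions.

left sensor world pos  = (-7, 3); dL² = 53
right sensor world pos = (-7, 5); dR² = 85
sL = 120/53 = 120/53
sR = 120/85 = 24/17
mL = -1/2·sL + 1·sR = 252/901
mR = -1/2·sL + 1/2·sR = -384/901

120/53 24/17 252/901 -384/901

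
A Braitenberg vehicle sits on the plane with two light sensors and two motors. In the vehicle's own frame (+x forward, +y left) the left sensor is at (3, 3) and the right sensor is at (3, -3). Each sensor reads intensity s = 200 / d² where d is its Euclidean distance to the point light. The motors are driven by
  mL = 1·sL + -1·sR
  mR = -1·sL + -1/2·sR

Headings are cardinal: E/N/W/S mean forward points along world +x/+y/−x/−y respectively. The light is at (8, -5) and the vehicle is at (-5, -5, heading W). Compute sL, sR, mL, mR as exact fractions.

left sensor world pos  = (-8, -8); dL² = 265
right sensor world pos = (-8, -2); dR² = 265
sL = 200/265 = 40/53
sR = 200/265 = 40/53
mL = 1·sL + -1·sR = 0
mR = -1·sL + -1/2·sR = -60/53

40/53 40/53 0 -60/53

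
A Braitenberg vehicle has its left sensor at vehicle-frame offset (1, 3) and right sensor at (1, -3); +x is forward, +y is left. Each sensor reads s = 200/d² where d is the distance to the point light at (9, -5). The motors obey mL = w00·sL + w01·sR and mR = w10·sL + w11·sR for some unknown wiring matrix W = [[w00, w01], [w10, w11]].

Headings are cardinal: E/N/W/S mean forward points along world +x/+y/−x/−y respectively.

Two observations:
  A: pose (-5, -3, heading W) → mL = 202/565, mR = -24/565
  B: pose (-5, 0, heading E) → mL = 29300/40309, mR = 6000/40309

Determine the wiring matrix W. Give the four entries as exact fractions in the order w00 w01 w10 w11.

-1/2 1 -1/2 1/2

obs A: pose=(-5,-3,W) → sL=100/113, sR=4/5, mL=202/565, mR=-24/565
obs B: pose=(-5,0,E) → sL=200/233, sR=200/173, mL=29300/40309, mR=6000/40309
sensor matrix S = [[100/113, 4/5], [200/233, 200/173]]; det S = 1532160/4554917
solve [mL_A; mL_B] = S·[w00; w01] and [mR_A; mR_B] = S·[w10; w11]:
  w00 = -1/2, w01 = 1, w10 = -1/2, w11 = 1/2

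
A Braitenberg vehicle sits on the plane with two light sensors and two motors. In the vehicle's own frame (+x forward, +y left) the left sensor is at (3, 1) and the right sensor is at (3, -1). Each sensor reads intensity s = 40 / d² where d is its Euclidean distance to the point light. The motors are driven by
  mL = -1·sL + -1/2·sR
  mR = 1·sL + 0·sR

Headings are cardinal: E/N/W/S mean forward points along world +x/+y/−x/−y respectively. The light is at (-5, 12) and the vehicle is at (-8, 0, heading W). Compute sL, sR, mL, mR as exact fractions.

8/41 40/157 -2076/6437 8/41

left sensor world pos  = (-11, -1); dL² = 205
right sensor world pos = (-11, 1); dR² = 157
sL = 40/205 = 8/41
sR = 40/157 = 40/157
mL = -1·sL + -1/2·sR = -2076/6437
mR = 1·sL + 0·sR = 8/41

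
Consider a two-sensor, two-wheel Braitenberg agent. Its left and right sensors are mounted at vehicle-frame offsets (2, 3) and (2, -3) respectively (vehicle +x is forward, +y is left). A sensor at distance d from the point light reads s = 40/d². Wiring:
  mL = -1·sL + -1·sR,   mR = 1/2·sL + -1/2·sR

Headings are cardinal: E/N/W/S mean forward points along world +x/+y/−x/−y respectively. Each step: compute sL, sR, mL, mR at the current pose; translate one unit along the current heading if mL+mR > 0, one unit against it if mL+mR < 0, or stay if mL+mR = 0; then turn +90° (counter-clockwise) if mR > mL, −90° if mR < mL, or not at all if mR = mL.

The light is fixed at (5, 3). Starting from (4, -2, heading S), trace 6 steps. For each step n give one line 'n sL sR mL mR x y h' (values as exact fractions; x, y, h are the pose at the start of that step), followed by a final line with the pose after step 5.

0 40/53 8/13 -944/689 48/689 4 -2 S
1 20 4/5 -104/5 48/5 4 -1 E
2 40/29 8 -272/29 -96/29 3 -1 N
3 1/2 2 -5/2 -3/4 3 -2 W
4 40/53 8/13 -944/689 48/689 4 -2 S
5 20 4/5 -104/5 48/5 4 -1 E
final 3 -1 N

n=0: pose=(4,-2,S); sL=40/53, sR=8/13; mL=-944/689, mR=48/689; mL+mR=-896/689 → advance -1; mR−mL=992/689 → turn +1·90°
n=1: pose=(4,-1,E); sL=20, sR=4/5; mL=-104/5, mR=48/5; mL+mR=-56/5 → advance -1; mR−mL=152/5 → turn +1·90°
n=2: pose=(3,-1,N); sL=40/29, sR=8; mL=-272/29, mR=-96/29; mL+mR=-368/29 → advance -1; mR−mL=176/29 → turn +1·90°
n=3: pose=(3,-2,W); sL=1/2, sR=2; mL=-5/2, mR=-3/4; mL+mR=-13/4 → advance -1; mR−mL=7/4 → turn +1·90°
n=4: pose=(4,-2,S); sL=40/53, sR=8/13; mL=-944/689, mR=48/689; mL+mR=-896/689 → advance -1; mR−mL=992/689 → turn +1·90°
n=5: pose=(4,-1,E); sL=20, sR=4/5; mL=-104/5, mR=48/5; mL+mR=-56/5 → advance -1; mR−mL=152/5 → turn +1·90°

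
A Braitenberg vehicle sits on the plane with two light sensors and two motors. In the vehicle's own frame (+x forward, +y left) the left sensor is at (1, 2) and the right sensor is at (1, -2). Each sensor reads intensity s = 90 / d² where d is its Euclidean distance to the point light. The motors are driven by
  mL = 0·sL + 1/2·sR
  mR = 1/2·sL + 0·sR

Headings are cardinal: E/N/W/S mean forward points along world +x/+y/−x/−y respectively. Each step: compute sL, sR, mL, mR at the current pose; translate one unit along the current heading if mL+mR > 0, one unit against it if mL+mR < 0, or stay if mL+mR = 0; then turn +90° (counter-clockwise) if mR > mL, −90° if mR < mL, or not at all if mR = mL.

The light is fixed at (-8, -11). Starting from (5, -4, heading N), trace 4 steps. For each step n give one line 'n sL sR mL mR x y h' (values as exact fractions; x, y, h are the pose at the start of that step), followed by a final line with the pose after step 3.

n=0: pose=(5,-4,N); sL=18/37, sR=90/289; mL=45/289, mR=9/37; mL+mR=4266/10693 → advance +1; mR−mL=936/10693 → turn +1·90°
n=1: pose=(5,-3,W); sL=1/2, sR=45/122; mL=45/244, mR=1/4; mL+mR=53/122 → advance +1; mR−mL=4/61 → turn +1·90°
n=2: pose=(4,-3,S); sL=18/49, sR=90/149; mL=45/149, mR=9/49; mL+mR=3546/7301 → advance +1; mR−mL=-864/7301 → turn -1·90°
n=3: pose=(4,-4,W); sL=45/73, sR=45/101; mL=45/202, mR=45/146; mL+mR=3915/7373 → advance +1; mR−mL=630/7373 → turn +1·90°

0 18/37 90/289 45/289 9/37 5 -4 N
1 1/2 45/122 45/244 1/4 5 -3 W
2 18/49 90/149 45/149 9/49 4 -3 S
3 45/73 45/101 45/202 45/146 4 -4 W
final 3 -4 S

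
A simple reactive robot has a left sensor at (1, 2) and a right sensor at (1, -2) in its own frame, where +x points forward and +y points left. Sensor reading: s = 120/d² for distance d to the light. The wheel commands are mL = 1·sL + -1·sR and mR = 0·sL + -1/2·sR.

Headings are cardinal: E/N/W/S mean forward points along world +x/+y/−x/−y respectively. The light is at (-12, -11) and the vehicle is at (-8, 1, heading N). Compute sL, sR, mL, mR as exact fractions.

left sensor world pos  = (-10, 2); dL² = 173
right sensor world pos = (-6, 2); dR² = 205
sL = 120/173 = 120/173
sR = 120/205 = 24/41
mL = 1·sL + -1·sR = 768/7093
mR = 0·sL + -1/2·sR = -12/41

120/173 24/41 768/7093 -12/41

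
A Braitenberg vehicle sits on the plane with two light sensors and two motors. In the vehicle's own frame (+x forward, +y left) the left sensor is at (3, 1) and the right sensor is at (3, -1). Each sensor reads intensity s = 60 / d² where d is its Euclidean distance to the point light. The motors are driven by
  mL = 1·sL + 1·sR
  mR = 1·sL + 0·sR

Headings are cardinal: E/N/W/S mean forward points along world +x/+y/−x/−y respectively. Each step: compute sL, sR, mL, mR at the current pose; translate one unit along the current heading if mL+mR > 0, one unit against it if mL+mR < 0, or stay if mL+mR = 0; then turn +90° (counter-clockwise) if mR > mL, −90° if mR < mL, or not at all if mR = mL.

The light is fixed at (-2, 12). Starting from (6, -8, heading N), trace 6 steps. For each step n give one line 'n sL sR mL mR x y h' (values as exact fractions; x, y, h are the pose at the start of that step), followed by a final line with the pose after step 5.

n=0: pose=(6,-8,N); sL=30/169, sR=6/37; mL=2124/6253, mR=30/169; mL+mR=3234/6253 → advance +1; mR−mL=-6/37 → turn -1·90°
n=1: pose=(6,-7,E); sL=12/89, sR=60/521; mL=11592/46369, mR=12/89; mL+mR=17844/46369 → advance +1; mR−mL=-60/521 → turn -1·90°
n=2: pose=(7,-7,S); sL=15/146, sR=15/137; mL=4245/20002, mR=15/146; mL+mR=3150/10001 → advance +1; mR−mL=-15/137 → turn -1·90°
n=3: pose=(7,-8,W); sL=20/159, sR=60/397; mL=17480/63123, mR=20/159; mL+mR=25420/63123 → advance +1; mR−mL=-60/397 → turn -1·90°
n=4: pose=(6,-8,N); sL=30/169, sR=6/37; mL=2124/6253, mR=30/169; mL+mR=3234/6253 → advance +1; mR−mL=-6/37 → turn -1·90°
n=5: pose=(6,-7,E); sL=12/89, sR=60/521; mL=11592/46369, mR=12/89; mL+mR=17844/46369 → advance +1; mR−mL=-60/521 → turn -1·90°

0 30/169 6/37 2124/6253 30/169 6 -8 N
1 12/89 60/521 11592/46369 12/89 6 -7 E
2 15/146 15/137 4245/20002 15/146 7 -7 S
3 20/159 60/397 17480/63123 20/159 7 -8 W
4 30/169 6/37 2124/6253 30/169 6 -8 N
5 12/89 60/521 11592/46369 12/89 6 -7 E
final 7 -7 S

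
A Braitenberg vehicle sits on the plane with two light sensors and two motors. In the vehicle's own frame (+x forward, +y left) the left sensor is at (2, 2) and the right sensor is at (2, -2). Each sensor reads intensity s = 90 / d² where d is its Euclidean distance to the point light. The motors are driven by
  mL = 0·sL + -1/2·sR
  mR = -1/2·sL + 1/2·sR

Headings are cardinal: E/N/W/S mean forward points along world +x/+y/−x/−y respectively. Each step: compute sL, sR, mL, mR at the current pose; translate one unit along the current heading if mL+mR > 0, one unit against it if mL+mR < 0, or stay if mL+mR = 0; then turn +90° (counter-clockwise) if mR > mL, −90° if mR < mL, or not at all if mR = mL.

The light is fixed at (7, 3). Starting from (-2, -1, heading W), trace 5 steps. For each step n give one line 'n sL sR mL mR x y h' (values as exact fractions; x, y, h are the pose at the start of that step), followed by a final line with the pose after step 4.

0 90/157 18/25 -9/25 288/3925 -2 -1 W
1 5/4 45/68 -45/136 -5/17 -1 -1 S
2 90/37 90/61 -45/61 -1080/2257 -1 0 E
3 45/61 9/5 -9/10 162/305 -2 0 N
4 90/157 18/25 -9/25 288/3925 -2 -1 W
final -1 -1 S

n=0: pose=(-2,-1,W); sL=90/157, sR=18/25; mL=-9/25, mR=288/3925; mL+mR=-45/157 → advance -1; mR−mL=1701/3925 → turn +1·90°
n=1: pose=(-1,-1,S); sL=5/4, sR=45/68; mL=-45/136, mR=-5/17; mL+mR=-5/8 → advance -1; mR−mL=5/136 → turn +1·90°
n=2: pose=(-1,0,E); sL=90/37, sR=90/61; mL=-45/61, mR=-1080/2257; mL+mR=-45/37 → advance -1; mR−mL=585/2257 → turn +1·90°
n=3: pose=(-2,0,N); sL=45/61, sR=9/5; mL=-9/10, mR=162/305; mL+mR=-45/122 → advance -1; mR−mL=873/610 → turn +1·90°
n=4: pose=(-2,-1,W); sL=90/157, sR=18/25; mL=-9/25, mR=288/3925; mL+mR=-45/157 → advance -1; mR−mL=1701/3925 → turn +1·90°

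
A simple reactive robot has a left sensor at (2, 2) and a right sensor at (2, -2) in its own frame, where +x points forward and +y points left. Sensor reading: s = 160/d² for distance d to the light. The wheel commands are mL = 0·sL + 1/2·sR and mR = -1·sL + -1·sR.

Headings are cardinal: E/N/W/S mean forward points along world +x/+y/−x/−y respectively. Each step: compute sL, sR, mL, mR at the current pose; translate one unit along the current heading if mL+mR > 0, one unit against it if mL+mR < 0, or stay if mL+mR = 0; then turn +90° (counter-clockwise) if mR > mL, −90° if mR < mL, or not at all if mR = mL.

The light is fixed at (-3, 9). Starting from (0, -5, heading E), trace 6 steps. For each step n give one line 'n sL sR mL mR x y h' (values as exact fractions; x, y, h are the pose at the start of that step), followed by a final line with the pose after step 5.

n=0: pose=(0,-5,E); sL=160/169, sR=160/281; mL=80/281, mR=-72000/47489; mL+mR=-58480/47489 → advance -1; mR−mL=-85520/47489 → turn -1·90°
n=1: pose=(-1,-5,S); sL=10/17, sR=5/8; mL=5/16, mR=-165/136; mL+mR=-245/272 → advance -1; mR−mL=-415/272 → turn -1·90°
n=2: pose=(-1,-4,W); sL=32/45, sR=160/121; mL=80/121, mR=-11072/5445; mL+mR=-7472/5445 → advance -1; mR−mL=-14672/5445 → turn -1·90°
n=3: pose=(0,-4,N); sL=80/61, sR=80/73; mL=40/73, mR=-10720/4453; mL+mR=-8280/4453 → advance -1; mR−mL=-13160/4453 → turn -1·90°
n=4: pose=(0,-5,E); sL=160/169, sR=160/281; mL=80/281, mR=-72000/47489; mL+mR=-58480/47489 → advance -1; mR−mL=-85520/47489 → turn -1·90°
n=5: pose=(-1,-5,S); sL=10/17, sR=5/8; mL=5/16, mR=-165/136; mL+mR=-245/272 → advance -1; mR−mL=-415/272 → turn -1·90°

0 160/169 160/281 80/281 -72000/47489 0 -5 E
1 10/17 5/8 5/16 -165/136 -1 -5 S
2 32/45 160/121 80/121 -11072/5445 -1 -4 W
3 80/61 80/73 40/73 -10720/4453 0 -4 N
4 160/169 160/281 80/281 -72000/47489 0 -5 E
5 10/17 5/8 5/16 -165/136 -1 -5 S
final -1 -4 W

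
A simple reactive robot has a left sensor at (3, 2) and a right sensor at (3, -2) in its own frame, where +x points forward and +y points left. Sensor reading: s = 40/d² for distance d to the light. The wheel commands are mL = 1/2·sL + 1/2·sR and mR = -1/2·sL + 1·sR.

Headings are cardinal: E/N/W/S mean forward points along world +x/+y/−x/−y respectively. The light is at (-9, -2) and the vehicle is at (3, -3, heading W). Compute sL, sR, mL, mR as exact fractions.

left sensor world pos  = (0, -5); dL² = 90
right sensor world pos = (0, -1); dR² = 82
sL = 40/90 = 4/9
sR = 40/82 = 20/41
mL = 1/2·sL + 1/2·sR = 172/369
mR = -1/2·sL + 1·sR = 98/369

4/9 20/41 172/369 98/369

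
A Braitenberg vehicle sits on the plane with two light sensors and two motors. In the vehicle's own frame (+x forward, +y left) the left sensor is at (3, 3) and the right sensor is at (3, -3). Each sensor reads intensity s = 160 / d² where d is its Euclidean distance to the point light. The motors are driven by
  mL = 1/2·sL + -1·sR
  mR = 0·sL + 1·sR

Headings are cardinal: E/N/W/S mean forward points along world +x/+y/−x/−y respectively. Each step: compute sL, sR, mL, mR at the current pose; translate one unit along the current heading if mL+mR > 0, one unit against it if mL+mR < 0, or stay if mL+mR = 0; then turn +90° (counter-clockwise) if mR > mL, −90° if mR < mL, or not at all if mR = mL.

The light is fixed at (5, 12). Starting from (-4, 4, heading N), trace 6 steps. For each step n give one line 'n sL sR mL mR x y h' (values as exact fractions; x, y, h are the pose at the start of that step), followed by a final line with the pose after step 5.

0 160/169 160/61 -22160/10309 160/61 -4 4 N
1 40/61 1 -41/61 1 -4 5 W
2 160/149 160/269 -2320/40081 160/269 -5 5 S
3 80/37 16/17 88/629 16/17 -5 4 E
4 160/169 160/61 -22160/10309 160/61 -4 4 N
5 40/61 1 -41/61 1 -4 5 W
final -5 5 S

n=0: pose=(-4,4,N); sL=160/169, sR=160/61; mL=-22160/10309, mR=160/61; mL+mR=80/169 → advance +1; mR−mL=49200/10309 → turn +1·90°
n=1: pose=(-4,5,W); sL=40/61, sR=1; mL=-41/61, mR=1; mL+mR=20/61 → advance +1; mR−mL=102/61 → turn +1·90°
n=2: pose=(-5,5,S); sL=160/149, sR=160/269; mL=-2320/40081, mR=160/269; mL+mR=80/149 → advance +1; mR−mL=26160/40081 → turn +1·90°
n=3: pose=(-5,4,E); sL=80/37, sR=16/17; mL=88/629, mR=16/17; mL+mR=40/37 → advance +1; mR−mL=504/629 → turn +1·90°
n=4: pose=(-4,4,N); sL=160/169, sR=160/61; mL=-22160/10309, mR=160/61; mL+mR=80/169 → advance +1; mR−mL=49200/10309 → turn +1·90°
n=5: pose=(-4,5,W); sL=40/61, sR=1; mL=-41/61, mR=1; mL+mR=20/61 → advance +1; mR−mL=102/61 → turn +1·90°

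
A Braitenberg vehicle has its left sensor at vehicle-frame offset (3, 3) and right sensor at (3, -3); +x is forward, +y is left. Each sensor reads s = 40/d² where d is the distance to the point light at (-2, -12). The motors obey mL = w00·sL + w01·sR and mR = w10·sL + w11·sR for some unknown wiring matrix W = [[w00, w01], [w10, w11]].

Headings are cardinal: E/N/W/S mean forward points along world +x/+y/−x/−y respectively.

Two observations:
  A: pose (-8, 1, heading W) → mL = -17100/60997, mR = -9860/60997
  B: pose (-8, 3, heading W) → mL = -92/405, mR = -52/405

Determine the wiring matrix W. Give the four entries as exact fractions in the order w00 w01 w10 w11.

obs A: pose=(-8,1,W) → sL=40/181, sR=40/337, mL=-17100/60997, mR=-9860/60997
obs B: pose=(-8,3,W) → sL=8/45, sR=8/81, mL=-92/405, mR=-52/405
sensor matrix S = [[40/181, 40/337], [8/45, 8/81]]; det S = 3584/4940757
solve [mL_A; mL_B] = S·[w00; w01] and [mR_A; mR_B] = S·[w10; w11]:
  w00 = -1, w01 = -1/2, w10 = -1, w11 = 1/2

-1 -1/2 -1 1/2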